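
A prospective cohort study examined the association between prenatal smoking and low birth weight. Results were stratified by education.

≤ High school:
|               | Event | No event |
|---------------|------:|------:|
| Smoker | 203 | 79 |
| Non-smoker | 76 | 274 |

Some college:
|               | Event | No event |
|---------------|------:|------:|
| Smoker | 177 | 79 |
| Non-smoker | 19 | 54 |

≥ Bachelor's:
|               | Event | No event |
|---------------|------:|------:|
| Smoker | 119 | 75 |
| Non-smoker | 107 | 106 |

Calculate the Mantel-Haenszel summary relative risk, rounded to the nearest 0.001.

RR_MH = Σ(aᵢ·n₀ᵢ/nᵢ) / Σ(cᵢ·n₁ᵢ/nᵢ), with n₁ᵢ = aᵢ+bᵢ (exposed), n₀ᵢ = cᵢ+dᵢ (unexposed), nᵢ = n₁ᵢ+n₀ᵢ.
Stratum 1 (≤ High school): n₁ = 282, n₀ = 350, n = 632; a·n₀/n = 203·350/632 = 112.4209; c·n₁/n = 76·282/632 = 33.9114
Stratum 2 (Some college): n₁ = 256, n₀ = 73, n = 329; a·n₀/n = 177·73/329 = 39.2736; c·n₁/n = 19·256/329 = 14.7842
Stratum 3 (≥ Bachelor's): n₁ = 194, n₀ = 213, n = 407; a·n₀/n = 119·213/407 = 62.2776; c·n₁/n = 107·194/407 = 51.0025
RR_MH = (112.4209 + 39.2736 + 62.2776) / (33.9114 + 14.7842 + 51.0025) = 213.9721 / 99.6980 = 2.14620

2.146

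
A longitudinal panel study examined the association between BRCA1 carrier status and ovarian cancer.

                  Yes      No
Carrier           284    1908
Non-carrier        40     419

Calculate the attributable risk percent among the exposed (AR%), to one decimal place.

32.7

Cells: a = 284, b = 1908, c = 40, d = 419.
Risk in exposed = 284/2192 = 0.12956; risk in unexposed = 40/459 = 0.08715.
RR = 0.12956/0.08715 = 1.48672
AR% = (RR − 1)/RR × 100 = (1.48672 − 1)/1.48672 × 100 = 32.7380%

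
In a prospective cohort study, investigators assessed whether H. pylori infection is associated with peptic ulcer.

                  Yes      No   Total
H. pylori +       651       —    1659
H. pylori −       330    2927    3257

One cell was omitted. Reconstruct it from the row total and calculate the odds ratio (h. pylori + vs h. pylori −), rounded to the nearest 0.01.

The missing cell is in the exposed row: 1659 − 651 = 1008.
So a = 651, b = 1008, c = 330, d = 2927.
OR = (a·d)/(b·c) = (651 × 2927) / (1008 × 330) = 1905477 / 332640 = 5.72835

5.73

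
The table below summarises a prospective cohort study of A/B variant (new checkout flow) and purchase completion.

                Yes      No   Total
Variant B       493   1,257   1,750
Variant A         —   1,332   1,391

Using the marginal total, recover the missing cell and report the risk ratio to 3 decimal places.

6.642

The missing cell is in the unexposed row: 1391 − 1332 = 59.
So a = 493, b = 1257, c = 59, d = 1332.
RR = [a/(a+b)] / [c/(c+d)] = (493/1750) / (59/1391) = 0.28171/0.04242 = 6.64177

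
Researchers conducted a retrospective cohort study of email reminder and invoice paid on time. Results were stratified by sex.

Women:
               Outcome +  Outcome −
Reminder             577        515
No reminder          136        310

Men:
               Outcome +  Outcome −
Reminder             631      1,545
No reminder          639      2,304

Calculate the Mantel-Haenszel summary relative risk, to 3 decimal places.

RR_MH = Σ(aᵢ·n₀ᵢ/nᵢ) / Σ(cᵢ·n₁ᵢ/nᵢ), with n₁ᵢ = aᵢ+bᵢ (exposed), n₀ᵢ = cᵢ+dᵢ (unexposed), nᵢ = n₁ᵢ+n₀ᵢ.
Stratum 1 (Women): n₁ = 1092, n₀ = 446, n = 1538; a·n₀/n = 577·446/1538 = 167.3225; c·n₁/n = 136·1092/1538 = 96.5618
Stratum 2 (Men): n₁ = 2176, n₀ = 2943, n = 5119; a·n₀/n = 631·2943/5119 = 362.7726; c·n₁/n = 639·2176/5119 = 271.6281
RR_MH = (167.3225 + 362.7726) / (96.5618 + 271.6281) = 530.0951 / 368.1898 = 1.43973

1.440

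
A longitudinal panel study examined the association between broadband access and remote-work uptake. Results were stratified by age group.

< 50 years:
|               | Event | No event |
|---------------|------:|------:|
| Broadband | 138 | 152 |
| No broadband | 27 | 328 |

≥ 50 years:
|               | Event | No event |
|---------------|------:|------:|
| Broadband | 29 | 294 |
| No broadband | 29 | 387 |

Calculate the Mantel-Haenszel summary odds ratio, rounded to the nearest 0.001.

OR_MH = Σ(aᵢdᵢ/nᵢ) / Σ(bᵢcᵢ/nᵢ), where nᵢ is the stratum total.
Stratum 1 (< 50 years): n = 645; a·d/n = 138·328/645 = 70.1767; b·c/n = 152·27/645 = 6.3628
Stratum 2 (≥ 50 years): n = 739; a·d/n = 29·387/739 = 15.1867; b·c/n = 294·29/739 = 11.5372
OR_MH = (70.1767 + 15.1867) / (6.3628 + 11.5372) = 85.3635 / 17.9000 = 4.76891

4.769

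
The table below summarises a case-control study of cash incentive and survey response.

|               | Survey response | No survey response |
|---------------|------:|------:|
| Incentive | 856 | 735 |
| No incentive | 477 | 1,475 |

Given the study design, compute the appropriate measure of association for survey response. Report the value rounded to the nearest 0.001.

Cells: a = 856, b = 735, c = 477, d = 1475.
This is a case-control study: participants were sampled on outcome status, so risks in the source population cannot be estimated directly — relative risk is not valid here. The odds ratio is the appropriate measure.
OR = (a·d)/(b·c) = (856 × 1475) / (735 × 477) = 1262600 / 350595 = 3.60131

3.601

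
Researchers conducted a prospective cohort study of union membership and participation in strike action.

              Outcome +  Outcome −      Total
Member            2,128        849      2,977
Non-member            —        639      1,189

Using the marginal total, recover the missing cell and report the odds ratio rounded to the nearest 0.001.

The missing cell is in the unexposed row: 1189 − 639 = 550.
So a = 2128, b = 849, c = 550, d = 639.
OR = (a·d)/(b·c) = (2128 × 639) / (849 × 550) = 1359792 / 466950 = 2.91207

2.912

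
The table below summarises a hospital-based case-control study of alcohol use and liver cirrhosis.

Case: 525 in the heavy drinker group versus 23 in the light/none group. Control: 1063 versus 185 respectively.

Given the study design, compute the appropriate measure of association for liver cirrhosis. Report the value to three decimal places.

3.973

From the description: a = 525, b = 1063, c = 23, d = 185.
This is a hospital-based case-control study: participants were sampled on outcome status, so risks in the source population cannot be estimated directly — relative risk is not valid here. The odds ratio is the appropriate measure.
OR = (a·d)/(b·c) = (525 × 185) / (1063 × 23) = 97125 / 24449 = 3.97256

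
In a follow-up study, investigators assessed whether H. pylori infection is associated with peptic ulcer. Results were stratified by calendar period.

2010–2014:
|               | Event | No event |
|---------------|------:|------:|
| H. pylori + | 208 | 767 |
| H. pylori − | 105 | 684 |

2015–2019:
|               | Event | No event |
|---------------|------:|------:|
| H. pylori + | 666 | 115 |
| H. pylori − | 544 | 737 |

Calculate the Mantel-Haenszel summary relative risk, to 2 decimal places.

RR_MH = Σ(aᵢ·n₀ᵢ/nᵢ) / Σ(cᵢ·n₁ᵢ/nᵢ), with n₁ᵢ = aᵢ+bᵢ (exposed), n₀ᵢ = cᵢ+dᵢ (unexposed), nᵢ = n₁ᵢ+n₀ᵢ.
Stratum 1 (2010–2014): n₁ = 975, n₀ = 789, n = 1764; a·n₀/n = 208·789/1764 = 93.0340; c·n₁/n = 105·975/1764 = 58.0357
Stratum 2 (2015–2019): n₁ = 781, n₀ = 1281, n = 2062; a·n₀/n = 666·1281/2062 = 413.7468; c·n₁/n = 544·781/2062 = 206.0446
RR_MH = (93.0340 + 413.7468) / (58.0357 + 206.0446) = 506.7809 / 264.0803 = 1.91904

1.92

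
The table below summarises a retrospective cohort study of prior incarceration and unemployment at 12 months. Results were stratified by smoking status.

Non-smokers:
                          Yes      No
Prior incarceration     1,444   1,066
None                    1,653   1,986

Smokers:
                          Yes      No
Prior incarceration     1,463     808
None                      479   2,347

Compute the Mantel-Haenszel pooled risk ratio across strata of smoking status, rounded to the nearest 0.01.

1.88

RR_MH = Σ(aᵢ·n₀ᵢ/nᵢ) / Σ(cᵢ·n₁ᵢ/nᵢ), with n₁ᵢ = aᵢ+bᵢ (exposed), n₀ᵢ = cᵢ+dᵢ (unexposed), nᵢ = n₁ᵢ+n₀ᵢ.
Stratum 1 (Non-smokers): n₁ = 2510, n₀ = 3639, n = 6149; a·n₀/n = 1444·3639/6149 = 854.5643; c·n₁/n = 1653·2510/6149 = 674.7487
Stratum 2 (Smokers): n₁ = 2271, n₀ = 2826, n = 5097; a·n₀/n = 1463·2826/5097 = 811.1513; c·n₁/n = 479·2271/5097 = 213.4214
RR_MH = (854.5643 + 811.1513) / (674.7487 + 213.4214) = 1665.7156 / 888.1702 = 1.87545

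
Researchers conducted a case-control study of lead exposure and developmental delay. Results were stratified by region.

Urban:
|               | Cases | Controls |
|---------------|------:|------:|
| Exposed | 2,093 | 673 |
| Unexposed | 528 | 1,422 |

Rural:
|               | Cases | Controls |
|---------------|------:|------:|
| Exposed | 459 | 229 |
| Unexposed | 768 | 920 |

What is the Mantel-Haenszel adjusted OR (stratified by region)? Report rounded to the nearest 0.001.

5.415

OR_MH = Σ(aᵢdᵢ/nᵢ) / Σ(bᵢcᵢ/nᵢ), where nᵢ is the stratum total.
Stratum 1 (Urban): n = 4716; a·d/n = 2093·1422/4716 = 631.0954; b·c/n = 673·528/4716 = 75.3486
Stratum 2 (Rural): n = 2376; a·d/n = 459·920/2376 = 177.7273; b·c/n = 229·768/2376 = 74.0202
OR_MH = (631.0954 + 177.7273) / (75.3486 + 74.0202) = 808.8227 / 149.3688 = 5.41494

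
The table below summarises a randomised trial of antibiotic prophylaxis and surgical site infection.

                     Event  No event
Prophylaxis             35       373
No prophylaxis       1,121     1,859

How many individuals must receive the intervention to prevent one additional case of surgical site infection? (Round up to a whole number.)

Risk in treated group = 35/408 = 0.08578; risk in control = 1121/2980 = 0.37617.
Absolute risk reduction = 0.37617 − 0.08578 = 0.29039
NNT = 1 / ARR = 1 / 0.29039 = 3.444 → round up → 4

4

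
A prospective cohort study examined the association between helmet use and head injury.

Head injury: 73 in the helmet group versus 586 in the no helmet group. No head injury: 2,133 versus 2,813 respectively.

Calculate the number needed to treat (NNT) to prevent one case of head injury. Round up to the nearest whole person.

8

Risk in treated group = 73/2206 = 0.03309; risk in control = 586/3399 = 0.17240.
Absolute risk reduction = 0.17240 − 0.03309 = 0.13931
NNT = 1 / ARR = 1 / 0.13931 = 7.178 → round up → 8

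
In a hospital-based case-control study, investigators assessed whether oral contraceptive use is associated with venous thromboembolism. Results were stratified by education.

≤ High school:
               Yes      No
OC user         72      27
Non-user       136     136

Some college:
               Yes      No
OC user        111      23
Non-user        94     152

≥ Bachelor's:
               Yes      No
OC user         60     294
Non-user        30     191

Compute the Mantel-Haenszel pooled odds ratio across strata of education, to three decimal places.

OR_MH = Σ(aᵢdᵢ/nᵢ) / Σ(bᵢcᵢ/nᵢ), where nᵢ is the stratum total.
Stratum 1 (≤ High school): n = 371; a·d/n = 72·136/371 = 26.3935; b·c/n = 27·136/371 = 9.8976
Stratum 2 (Some college): n = 380; a·d/n = 111·152/380 = 44.4000; b·c/n = 23·94/380 = 5.6895
Stratum 3 (≥ Bachelor's): n = 575; a·d/n = 60·191/575 = 19.9304; b·c/n = 294·30/575 = 15.3391
OR_MH = (26.3935 + 44.4000 + 19.9304) / (9.8976 + 5.6895 + 15.3391) = 90.7240 / 30.9262 = 2.93357

2.934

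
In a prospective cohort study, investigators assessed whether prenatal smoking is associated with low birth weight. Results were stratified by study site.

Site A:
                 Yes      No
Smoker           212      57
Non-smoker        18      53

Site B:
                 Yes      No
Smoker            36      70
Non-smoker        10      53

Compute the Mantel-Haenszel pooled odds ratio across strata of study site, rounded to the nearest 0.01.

6.19

OR_MH = Σ(aᵢdᵢ/nᵢ) / Σ(bᵢcᵢ/nᵢ), where nᵢ is the stratum total.
Stratum 1 (Site A): n = 340; a·d/n = 212·53/340 = 33.0471; b·c/n = 57·18/340 = 3.0176
Stratum 2 (Site B): n = 169; a·d/n = 36·53/169 = 11.2899; b·c/n = 70·10/169 = 4.1420
OR_MH = (33.0471 + 11.2899) / (3.0176 + 4.1420) = 44.3370 / 7.1597 = 6.19261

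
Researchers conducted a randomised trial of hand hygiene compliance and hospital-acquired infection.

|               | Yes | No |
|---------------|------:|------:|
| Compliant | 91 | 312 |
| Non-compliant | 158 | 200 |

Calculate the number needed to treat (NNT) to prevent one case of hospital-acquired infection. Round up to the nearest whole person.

Risk in treated group = 91/403 = 0.22581; risk in control = 158/358 = 0.44134.
Absolute risk reduction = 0.44134 − 0.22581 = 0.21553
NNT = 1 / ARR = 1 / 0.21553 = 4.640 → round up → 5

5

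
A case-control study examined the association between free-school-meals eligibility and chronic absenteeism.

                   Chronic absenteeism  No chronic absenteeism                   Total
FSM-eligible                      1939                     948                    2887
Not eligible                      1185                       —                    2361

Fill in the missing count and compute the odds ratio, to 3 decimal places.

The missing cell is in the unexposed row: 2361 − 1185 = 1176.
So a = 1939, b = 948, c = 1185, d = 1176.
OR = (a·d)/(b·c) = (1939 × 1176) / (948 × 1185) = 2280264 / 1123380 = 2.02982

2.030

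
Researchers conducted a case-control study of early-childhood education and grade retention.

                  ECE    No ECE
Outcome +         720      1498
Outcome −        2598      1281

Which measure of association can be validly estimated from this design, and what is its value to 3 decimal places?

Reading the table with exposure as columns: a = 720 (ECE, case), b = 2598 (ECE, non-case), c = 1498 (No ECE, case), d = 1281.
This is a case-control study: participants were sampled on outcome status, so risks in the source population cannot be estimated directly — relative risk is not valid here. The odds ratio is the appropriate measure.
OR = (a·d)/(b·c) = (720 × 1281) / (2598 × 1498) = 922320 / 3891804 = 0.23699

0.237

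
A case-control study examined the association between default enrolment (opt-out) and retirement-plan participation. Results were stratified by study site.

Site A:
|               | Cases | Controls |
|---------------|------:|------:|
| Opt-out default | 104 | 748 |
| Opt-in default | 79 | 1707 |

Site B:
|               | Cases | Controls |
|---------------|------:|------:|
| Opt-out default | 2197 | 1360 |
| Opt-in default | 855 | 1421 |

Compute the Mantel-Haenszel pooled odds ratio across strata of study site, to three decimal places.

OR_MH = Σ(aᵢdᵢ/nᵢ) / Σ(bᵢcᵢ/nᵢ), where nᵢ is the stratum total.
Stratum 1 (Site A): n = 2638; a·d/n = 104·1707/2638 = 67.2964; b·c/n = 748·79/2638 = 22.4003
Stratum 2 (Site B): n = 5833; a·d/n = 2197·1421/5833 = 535.2198; b·c/n = 1360·855/5833 = 199.3485
OR_MH = (67.2964 + 535.2198) / (22.4003 + 199.3485) = 602.5162 / 221.7488 = 2.71711

2.717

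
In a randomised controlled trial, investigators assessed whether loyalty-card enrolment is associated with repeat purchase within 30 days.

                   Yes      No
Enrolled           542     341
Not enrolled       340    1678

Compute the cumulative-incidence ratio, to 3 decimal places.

3.643

Cells: a = 542, b = 341, c = 340, d = 1678.
Risk in exposed = 542/883 = 0.61382; risk in unexposed = 340/2018 = 0.16848.
RR = 0.61382 / 0.16848 = 3.64318
The risk among the exposed is 3.64 times that among the unexposed.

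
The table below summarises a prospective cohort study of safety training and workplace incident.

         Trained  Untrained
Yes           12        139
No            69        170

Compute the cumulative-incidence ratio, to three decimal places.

Reading the table with exposure as columns: a = 12 (Trained, case), b = 69 (Trained, non-case), c = 139 (Untrained, case), d = 170.
Risk in exposed = 12/81 = 0.14815; risk in unexposed = 139/309 = 0.44984.
RR = 0.14815 / 0.44984 = 0.32934
The risk is 67% lower among the exposed than among the unexposed.

0.329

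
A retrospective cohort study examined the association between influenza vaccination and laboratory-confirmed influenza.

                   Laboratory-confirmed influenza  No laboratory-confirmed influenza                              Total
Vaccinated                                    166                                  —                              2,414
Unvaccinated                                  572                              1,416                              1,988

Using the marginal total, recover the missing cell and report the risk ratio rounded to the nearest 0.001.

0.239

The missing cell is in the exposed row: 2414 − 166 = 2248.
So a = 166, b = 2248, c = 572, d = 1416.
RR = [a/(a+b)] / [c/(c+d)] = (166/2414) / (572/1988) = 0.06877/0.28773 = 0.23900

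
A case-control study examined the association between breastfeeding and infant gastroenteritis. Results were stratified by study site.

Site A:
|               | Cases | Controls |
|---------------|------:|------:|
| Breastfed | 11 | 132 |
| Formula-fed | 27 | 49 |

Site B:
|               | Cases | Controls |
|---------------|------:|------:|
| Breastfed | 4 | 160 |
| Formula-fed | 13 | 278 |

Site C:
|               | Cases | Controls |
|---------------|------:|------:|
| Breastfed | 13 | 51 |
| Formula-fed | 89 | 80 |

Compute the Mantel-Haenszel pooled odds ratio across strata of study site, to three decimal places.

OR_MH = Σ(aᵢdᵢ/nᵢ) / Σ(bᵢcᵢ/nᵢ), where nᵢ is the stratum total.
Stratum 1 (Site A): n = 219; a·d/n = 11·49/219 = 2.4612; b·c/n = 132·27/219 = 16.2740
Stratum 2 (Site B): n = 455; a·d/n = 4·278/455 = 2.4440; b·c/n = 160·13/455 = 4.5714
Stratum 3 (Site C): n = 233; a·d/n = 13·80/233 = 4.4635; b·c/n = 51·89/233 = 19.4807
OR_MH = (2.4612 + 2.4440 + 4.4635) / (16.2740 + 4.5714 + 19.4807) = 9.3687 / 40.3261 = 0.23232

0.232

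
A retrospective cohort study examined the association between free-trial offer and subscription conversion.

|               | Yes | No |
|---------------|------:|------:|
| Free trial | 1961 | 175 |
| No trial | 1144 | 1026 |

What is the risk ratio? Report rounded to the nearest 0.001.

Cells: a = 1961, b = 175, c = 1144, d = 1026.
Risk in exposed = 1961/2136 = 0.91807; risk in unexposed = 1144/2170 = 0.52719.
RR = 0.91807 / 0.52719 = 1.74145
The risk among the exposed is 1.74 times that among the unexposed.

1.741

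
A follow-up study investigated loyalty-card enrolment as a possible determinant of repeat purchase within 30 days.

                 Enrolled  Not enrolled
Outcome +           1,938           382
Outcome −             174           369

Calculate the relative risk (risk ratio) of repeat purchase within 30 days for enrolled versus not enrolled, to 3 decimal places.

1.804

Reading the table with exposure as columns: a = 1938 (Enrolled, case), b = 174 (Enrolled, non-case), c = 382 (Not enrolled, case), d = 369.
Risk in exposed = 1938/2112 = 0.91761; risk in unexposed = 382/751 = 0.50866.
RR = 0.91761 / 0.50866 = 1.80400
The risk among the exposed is 1.80 times that among the unexposed.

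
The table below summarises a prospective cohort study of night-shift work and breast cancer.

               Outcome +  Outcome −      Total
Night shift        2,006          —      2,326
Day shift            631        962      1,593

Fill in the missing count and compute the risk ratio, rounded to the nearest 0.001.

2.177

The missing cell is in the exposed row: 2326 − 2006 = 320.
So a = 2006, b = 320, c = 631, d = 962.
RR = [a/(a+b)] / [c/(c+d)] = (2006/2326) / (631/1593) = 0.86242/0.39611 = 2.17725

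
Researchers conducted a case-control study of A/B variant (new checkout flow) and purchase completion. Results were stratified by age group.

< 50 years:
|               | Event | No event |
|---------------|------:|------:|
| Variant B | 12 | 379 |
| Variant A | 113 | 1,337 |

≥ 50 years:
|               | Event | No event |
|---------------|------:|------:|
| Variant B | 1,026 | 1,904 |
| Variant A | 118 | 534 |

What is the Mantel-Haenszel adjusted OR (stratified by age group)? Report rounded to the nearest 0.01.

1.88

OR_MH = Σ(aᵢdᵢ/nᵢ) / Σ(bᵢcᵢ/nᵢ), where nᵢ is the stratum total.
Stratum 1 (< 50 years): n = 1841; a·d/n = 12·1337/1841 = 8.7148; b·c/n = 379·113/1841 = 23.2629
Stratum 2 (≥ 50 years): n = 3582; a·d/n = 1026·534/3582 = 152.9548; b·c/n = 1904·118/3582 = 62.7225
OR_MH = (8.7148 + 152.9548) / (23.2629 + 62.7225) = 161.6696 / 85.9854 = 1.88020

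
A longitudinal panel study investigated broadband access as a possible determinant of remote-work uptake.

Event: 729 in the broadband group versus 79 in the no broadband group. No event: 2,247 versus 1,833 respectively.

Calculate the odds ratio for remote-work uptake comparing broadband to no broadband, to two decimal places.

7.53

From the description: a = 729, b = 2247, c = 79, d = 1833.
OR = (a·d)/(b·c) = (729 × 1833) / (2247 × 79) = 1336257 / 177513 = 7.52766
The odds of remote-work uptake are about 7.53 times as high in the broadband group.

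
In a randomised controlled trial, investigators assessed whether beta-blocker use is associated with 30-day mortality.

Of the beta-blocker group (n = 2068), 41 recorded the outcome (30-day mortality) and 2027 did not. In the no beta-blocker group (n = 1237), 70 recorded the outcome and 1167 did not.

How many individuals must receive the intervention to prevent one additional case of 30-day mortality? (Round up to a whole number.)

28

Risk in treated group = 41/2068 = 0.01983; risk in control = 70/1237 = 0.05659.
Absolute risk reduction = 0.05659 − 0.01983 = 0.03676
NNT = 1 / ARR = 1 / 0.03676 = 27.202 → round up → 28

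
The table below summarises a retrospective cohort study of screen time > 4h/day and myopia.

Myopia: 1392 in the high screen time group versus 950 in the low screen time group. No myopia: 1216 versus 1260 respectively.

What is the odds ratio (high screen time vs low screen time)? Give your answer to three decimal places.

From the description: a = 1392, b = 1216, c = 950, d = 1260.
OR = (a·d)/(b·c) = (1392 × 1260) / (1216 × 950) = 1753920 / 1155200 = 1.51828
The odds of myopia are about 1.52 times as high in the high screen time group.

1.518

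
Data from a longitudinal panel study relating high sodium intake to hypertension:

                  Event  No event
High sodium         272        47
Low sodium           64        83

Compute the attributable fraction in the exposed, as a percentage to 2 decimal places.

Cells: a = 272, b = 47, c = 64, d = 83.
Risk in exposed = 272/319 = 0.85266; risk in unexposed = 64/147 = 0.43537.
RR = 0.85266/0.43537 = 1.95846
AR% = (RR − 1)/RR × 100 = (1.95846 − 1)/1.95846 × 100 = 48.9396%

48.94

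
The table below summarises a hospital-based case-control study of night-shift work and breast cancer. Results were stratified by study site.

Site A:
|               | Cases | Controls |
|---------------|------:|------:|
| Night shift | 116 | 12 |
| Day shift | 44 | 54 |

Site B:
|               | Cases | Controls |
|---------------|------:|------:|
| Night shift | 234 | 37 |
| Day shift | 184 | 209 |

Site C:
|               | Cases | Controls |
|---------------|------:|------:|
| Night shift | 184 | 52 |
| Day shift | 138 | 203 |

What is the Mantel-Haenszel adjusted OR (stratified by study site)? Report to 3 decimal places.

OR_MH = Σ(aᵢdᵢ/nᵢ) / Σ(bᵢcᵢ/nᵢ), where nᵢ is the stratum total.
Stratum 1 (Site A): n = 226; a·d/n = 116·54/226 = 27.7168; b·c/n = 12·44/226 = 2.3363
Stratum 2 (Site B): n = 664; a·d/n = 234·209/664 = 73.6536; b·c/n = 37·184/664 = 10.2530
Stratum 3 (Site C): n = 577; a·d/n = 184·203/577 = 64.7348; b·c/n = 52·138/577 = 12.4367
OR_MH = (27.7168 + 73.6536 + 64.7348) / (2.3363 + 10.2530 + 12.4367) = 166.1053 / 25.0260 = 6.63730

6.637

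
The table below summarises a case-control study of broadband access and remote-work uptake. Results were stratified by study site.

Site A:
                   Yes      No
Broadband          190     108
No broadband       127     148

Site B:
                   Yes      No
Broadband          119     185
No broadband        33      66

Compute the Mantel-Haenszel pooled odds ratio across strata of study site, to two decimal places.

1.75

OR_MH = Σ(aᵢdᵢ/nᵢ) / Σ(bᵢcᵢ/nᵢ), where nᵢ is the stratum total.
Stratum 1 (Site A): n = 573; a·d/n = 190·148/573 = 49.0750; b·c/n = 108·127/573 = 23.9372
Stratum 2 (Site B): n = 403; a·d/n = 119·66/403 = 19.4888; b·c/n = 185·33/403 = 15.1489
OR_MH = (49.0750 + 19.4888) / (23.9372 + 15.1489) = 68.5639 / 39.0861 = 1.75418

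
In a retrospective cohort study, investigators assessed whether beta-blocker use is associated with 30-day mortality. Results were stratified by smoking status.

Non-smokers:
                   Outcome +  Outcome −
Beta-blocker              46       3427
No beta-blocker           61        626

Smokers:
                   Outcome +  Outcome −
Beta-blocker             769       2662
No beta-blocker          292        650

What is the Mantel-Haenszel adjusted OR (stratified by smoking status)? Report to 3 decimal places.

OR_MH = Σ(aᵢdᵢ/nᵢ) / Σ(bᵢcᵢ/nᵢ), where nᵢ is the stratum total.
Stratum 1 (Non-smokers): n = 4160; a·d/n = 46·626/4160 = 6.9221; b·c/n = 3427·61/4160 = 50.2517
Stratum 2 (Smokers): n = 4373; a·d/n = 769·650/4373 = 114.3037; b·c/n = 2662·292/4373 = 177.7507
OR_MH = (6.9221 + 114.3037) / (50.2517 + 177.7507) = 121.2258 / 228.0024 = 0.53169

0.532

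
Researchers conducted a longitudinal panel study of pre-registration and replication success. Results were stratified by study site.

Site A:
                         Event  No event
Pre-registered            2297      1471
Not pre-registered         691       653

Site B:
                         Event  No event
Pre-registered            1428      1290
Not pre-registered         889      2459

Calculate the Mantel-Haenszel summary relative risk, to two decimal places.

RR_MH = Σ(aᵢ·n₀ᵢ/nᵢ) / Σ(cᵢ·n₁ᵢ/nᵢ), with n₁ᵢ = aᵢ+bᵢ (exposed), n₀ᵢ = cᵢ+dᵢ (unexposed), nᵢ = n₁ᵢ+n₀ᵢ.
Stratum 1 (Site A): n₁ = 3768, n₀ = 1344, n = 5112; a·n₀/n = 2297·1344/5112 = 603.9061; c·n₁/n = 691·3768/5112 = 509.3286
Stratum 2 (Site B): n₁ = 2718, n₀ = 3348, n = 6066; a·n₀/n = 1428·3348/6066 = 788.1543; c·n₁/n = 889·2718/6066 = 398.3353
RR_MH = (603.9061 + 788.1543) / (509.3286 + 398.3353) = 1392.0604 / 907.6640 = 1.53367

1.53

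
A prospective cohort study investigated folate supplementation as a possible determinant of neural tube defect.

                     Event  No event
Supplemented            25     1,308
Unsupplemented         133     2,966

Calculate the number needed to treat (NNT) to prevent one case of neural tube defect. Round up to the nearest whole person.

Risk in treated group = 25/1333 = 0.01875; risk in control = 133/3099 = 0.04292.
Absolute risk reduction = 0.04292 − 0.01875 = 0.02416
NNT = 1 / ARR = 1 / 0.02416 = 41.387 → round up → 42

42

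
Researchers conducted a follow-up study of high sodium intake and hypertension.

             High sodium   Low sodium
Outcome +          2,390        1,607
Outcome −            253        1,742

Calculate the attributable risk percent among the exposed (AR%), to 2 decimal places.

46.94

Reading the table with exposure as columns: a = 2390 (High sodium, case), b = 253 (High sodium, non-case), c = 1607 (Low sodium, case), d = 1742.
Risk in exposed = 2390/2643 = 0.90428; risk in unexposed = 1607/3349 = 0.47984.
RR = 0.90428/0.47984 = 1.88452
AR% = (RR − 1)/RR × 100 = (1.88452 − 1)/1.88452 × 100 = 46.9360%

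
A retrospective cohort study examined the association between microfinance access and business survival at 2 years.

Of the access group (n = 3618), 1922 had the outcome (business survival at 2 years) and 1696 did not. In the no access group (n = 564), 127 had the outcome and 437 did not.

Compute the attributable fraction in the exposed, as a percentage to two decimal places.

From the description: a = 1922, b = 1696, c = 127, d = 437.
Risk in exposed = 1922/3618 = 0.53123; risk in unexposed = 127/564 = 0.22518.
RR = 0.53123/0.22518 = 2.35918
AR% = (RR − 1)/RR × 100 = (2.35918 − 1)/2.35918 × 100 = 57.6123%

57.61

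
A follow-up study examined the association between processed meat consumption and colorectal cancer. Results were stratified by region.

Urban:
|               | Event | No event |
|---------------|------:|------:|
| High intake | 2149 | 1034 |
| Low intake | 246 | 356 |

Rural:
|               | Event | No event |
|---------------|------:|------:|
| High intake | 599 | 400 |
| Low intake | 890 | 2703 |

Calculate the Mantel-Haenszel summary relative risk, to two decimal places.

2.02

RR_MH = Σ(aᵢ·n₀ᵢ/nᵢ) / Σ(cᵢ·n₁ᵢ/nᵢ), with n₁ᵢ = aᵢ+bᵢ (exposed), n₀ᵢ = cᵢ+dᵢ (unexposed), nᵢ = n₁ᵢ+n₀ᵢ.
Stratum 1 (Urban): n₁ = 3183, n₀ = 602, n = 3785; a·n₀/n = 2149·602/3785 = 341.7960; c·n₁/n = 246·3183/3785 = 206.8740
Stratum 2 (Rural): n₁ = 999, n₀ = 3593, n = 4592; a·n₀/n = 599·3593/4592 = 468.6862; c·n₁/n = 890·999/4592 = 193.6215
RR_MH = (341.7960 + 468.6862) / (206.8740 + 193.6215) = 810.4822 / 400.4955 = 2.02370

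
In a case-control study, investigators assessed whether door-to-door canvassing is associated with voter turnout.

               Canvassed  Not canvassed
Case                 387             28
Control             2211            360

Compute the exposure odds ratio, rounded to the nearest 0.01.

Reading the table with exposure as columns: a = 387 (Canvassed, case), b = 2211 (Canvassed, non-case), c = 28 (Not canvassed, case), d = 360.
OR = (a·d)/(b·c) = (387 × 360) / (2211 × 28) = 139320 / 61908 = 2.25044
The odds of voter turnout are about 2.25 times as high in the canvassed group.

2.25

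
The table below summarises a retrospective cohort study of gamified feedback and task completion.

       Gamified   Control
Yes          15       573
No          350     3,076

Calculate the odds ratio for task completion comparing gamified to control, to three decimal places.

0.230

Reading the table with exposure as columns: a = 15 (Gamified, case), b = 350 (Gamified, non-case), c = 573 (Control, case), d = 3076.
OR = (a·d)/(b·c) = (15 × 3076) / (350 × 573) = 46140 / 200550 = 0.23007
Exposure is associated with lower odds of task completion (OR = 0.23 < 1).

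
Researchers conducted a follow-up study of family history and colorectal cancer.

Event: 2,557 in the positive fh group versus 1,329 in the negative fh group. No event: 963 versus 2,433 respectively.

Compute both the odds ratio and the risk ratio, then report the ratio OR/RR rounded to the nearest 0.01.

From the description: a = 2557, b = 963, c = 1329, d = 2433.
OR = (2557·2433)/(963·1329) = 6221181/1279827 = 4.86095
Risk in exposed = 2557/3520 = 0.72642; risk in unexposed = 1329/3762 = 0.35327; RR = 2.05628
OR/RR = 4.86095 / 2.05628 = 2.36396
The outcome is not rare, so the OR lies further from 1 than the RR.

2.36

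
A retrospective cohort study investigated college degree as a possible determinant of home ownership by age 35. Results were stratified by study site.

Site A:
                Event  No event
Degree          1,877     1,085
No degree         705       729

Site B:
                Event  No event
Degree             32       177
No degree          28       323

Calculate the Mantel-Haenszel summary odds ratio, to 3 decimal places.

OR_MH = Σ(aᵢdᵢ/nᵢ) / Σ(bᵢcᵢ/nᵢ), where nᵢ is the stratum total.
Stratum 1 (Site A): n = 4396; a·d/n = 1877·729/4396 = 311.2677; b·c/n = 1085·705/4396 = 174.0048
Stratum 2 (Site B): n = 560; a·d/n = 32·323/560 = 18.4571; b·c/n = 177·28/560 = 8.8500
OR_MH = (311.2677 + 18.4571) / (174.0048 + 8.8500) = 329.7249 / 182.8548 = 1.80321

1.803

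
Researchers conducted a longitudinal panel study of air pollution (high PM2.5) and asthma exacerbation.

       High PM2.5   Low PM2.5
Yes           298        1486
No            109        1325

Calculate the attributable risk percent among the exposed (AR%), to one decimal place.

27.8

Reading the table with exposure as columns: a = 298 (High PM2.5, case), b = 109 (High PM2.5, non-case), c = 1486 (Low PM2.5, case), d = 1325.
Risk in exposed = 298/407 = 0.73219; risk in unexposed = 1486/2811 = 0.52864.
RR = 0.73219/0.52864 = 1.38505
AR% = (RR − 1)/RR × 100 = (1.38505 − 1)/1.38505 × 100 = 27.8002%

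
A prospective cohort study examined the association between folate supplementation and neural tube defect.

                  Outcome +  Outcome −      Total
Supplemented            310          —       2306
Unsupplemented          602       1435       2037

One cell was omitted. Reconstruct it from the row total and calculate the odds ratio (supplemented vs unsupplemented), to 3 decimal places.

0.370

The missing cell is in the exposed row: 2306 − 310 = 1996.
So a = 310, b = 1996, c = 602, d = 1435.
OR = (a·d)/(b·c) = (310 × 1435) / (1996 × 602) = 444850 / 1201592 = 0.37022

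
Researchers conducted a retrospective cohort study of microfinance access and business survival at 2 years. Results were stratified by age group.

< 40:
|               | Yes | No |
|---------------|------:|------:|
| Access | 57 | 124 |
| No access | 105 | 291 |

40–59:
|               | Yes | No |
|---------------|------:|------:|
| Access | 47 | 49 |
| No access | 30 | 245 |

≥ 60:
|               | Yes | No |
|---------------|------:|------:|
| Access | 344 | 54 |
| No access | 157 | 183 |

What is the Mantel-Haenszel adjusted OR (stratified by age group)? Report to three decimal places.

3.817

OR_MH = Σ(aᵢdᵢ/nᵢ) / Σ(bᵢcᵢ/nᵢ), where nᵢ is the stratum total.
Stratum 1 (< 40): n = 577; a·d/n = 57·291/577 = 28.7470; b·c/n = 124·105/577 = 22.5650
Stratum 2 (40–59): n = 371; a·d/n = 47·245/371 = 31.0377; b·c/n = 49·30/371 = 3.9623
Stratum 3 (≥ 60): n = 738; a·d/n = 344·183/738 = 85.3008; b·c/n = 54·157/738 = 11.4878
OR_MH = (28.7470 + 31.0377 + 85.3008) / (22.5650 + 3.9623 + 11.4878) = 145.0855 / 38.0151 = 3.81653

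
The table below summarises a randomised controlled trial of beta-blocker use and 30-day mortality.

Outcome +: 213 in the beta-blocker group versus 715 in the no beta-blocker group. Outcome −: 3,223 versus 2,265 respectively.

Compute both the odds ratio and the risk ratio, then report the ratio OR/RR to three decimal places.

0.810

From the description: a = 213, b = 3223, c = 715, d = 2265.
OR = (213·2265)/(3223·715) = 482445/2304445 = 0.20935
Risk in exposed = 213/3436 = 0.06199; risk in unexposed = 715/2980 = 0.23993; RR = 0.25837
OR/RR = 0.20935 / 0.25837 = 0.81030
The outcome is not rare, so the OR lies further from 1 than the RR.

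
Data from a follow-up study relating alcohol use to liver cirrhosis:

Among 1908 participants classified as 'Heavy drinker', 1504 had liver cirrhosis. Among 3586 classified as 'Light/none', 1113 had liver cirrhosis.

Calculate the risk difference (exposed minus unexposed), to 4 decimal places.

0.4779

From the description: a = 1504, b = 404, c = 1113, d = 2473.
Risk in exposed = 1504/1908 = 0.788260; risk in unexposed = 1113/3586 = 0.310374.
Risk difference = 0.788260 − 0.310374 = 0.477886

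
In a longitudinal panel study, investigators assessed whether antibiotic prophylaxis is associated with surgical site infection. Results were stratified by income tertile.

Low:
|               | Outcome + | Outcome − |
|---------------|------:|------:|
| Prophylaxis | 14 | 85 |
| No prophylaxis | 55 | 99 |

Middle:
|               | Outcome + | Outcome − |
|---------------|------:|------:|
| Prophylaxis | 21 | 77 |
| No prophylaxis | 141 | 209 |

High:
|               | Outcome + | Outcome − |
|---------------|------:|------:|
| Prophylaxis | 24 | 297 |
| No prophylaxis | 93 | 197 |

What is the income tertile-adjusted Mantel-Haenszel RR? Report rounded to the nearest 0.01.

RR_MH = Σ(aᵢ·n₀ᵢ/nᵢ) / Σ(cᵢ·n₁ᵢ/nᵢ), with n₁ᵢ = aᵢ+bᵢ (exposed), n₀ᵢ = cᵢ+dᵢ (unexposed), nᵢ = n₁ᵢ+n₀ᵢ.
Stratum 1 (Low): n₁ = 99, n₀ = 154, n = 253; a·n₀/n = 14·154/253 = 8.5217; c·n₁/n = 55·99/253 = 21.5217
Stratum 2 (Middle): n₁ = 98, n₀ = 350, n = 448; a·n₀/n = 21·350/448 = 16.4062; c·n₁/n = 141·98/448 = 30.8438
Stratum 3 (High): n₁ = 321, n₀ = 290, n = 611; a·n₀/n = 24·290/611 = 11.3912; c·n₁/n = 93·321/611 = 48.8592
RR_MH = (8.5217 + 16.4062 + 11.3912) / (21.5217 + 30.8438 + 48.8592) = 36.3192 / 101.2247 = 0.35880

0.36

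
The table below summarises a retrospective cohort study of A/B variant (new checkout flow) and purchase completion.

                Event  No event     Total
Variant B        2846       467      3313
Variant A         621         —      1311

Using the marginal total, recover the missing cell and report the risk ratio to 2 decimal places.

1.81

The missing cell is in the unexposed row: 1311 − 621 = 690.
So a = 2846, b = 467, c = 621, d = 690.
RR = [a/(a+b)] / [c/(c+d)] = (2846/3313) / (621/1311) = 0.85904/0.47368 = 1.81353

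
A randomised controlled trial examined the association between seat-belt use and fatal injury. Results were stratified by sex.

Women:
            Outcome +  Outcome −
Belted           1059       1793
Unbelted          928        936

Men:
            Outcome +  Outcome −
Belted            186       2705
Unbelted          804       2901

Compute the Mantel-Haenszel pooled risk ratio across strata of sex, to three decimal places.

RR_MH = Σ(aᵢ·n₀ᵢ/nᵢ) / Σ(cᵢ·n₁ᵢ/nᵢ), with n₁ᵢ = aᵢ+bᵢ (exposed), n₀ᵢ = cᵢ+dᵢ (unexposed), nᵢ = n₁ᵢ+n₀ᵢ.
Stratum 1 (Women): n₁ = 2852, n₀ = 1864, n = 4716; a·n₀/n = 1059·1864/4716 = 418.5700; c·n₁/n = 928·2852/4716 = 561.2078
Stratum 2 (Men): n₁ = 2891, n₀ = 3705, n = 6596; a·n₀/n = 186·3705/6596 = 104.4770; c·n₁/n = 804·2891/6596 = 352.3899
RR_MH = (418.5700 + 104.4770) / (561.2078 + 352.3899) = 523.0469 / 913.5977 = 0.57251

0.573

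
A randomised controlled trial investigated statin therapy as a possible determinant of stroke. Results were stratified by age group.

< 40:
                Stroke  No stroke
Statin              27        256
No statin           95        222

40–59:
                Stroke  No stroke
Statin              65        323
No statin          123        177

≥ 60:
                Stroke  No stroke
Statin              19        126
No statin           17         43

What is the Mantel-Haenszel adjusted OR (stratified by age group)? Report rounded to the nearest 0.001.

0.282

OR_MH = Σ(aᵢdᵢ/nᵢ) / Σ(bᵢcᵢ/nᵢ), where nᵢ is the stratum total.
Stratum 1 (< 40): n = 600; a·d/n = 27·222/600 = 9.9900; b·c/n = 256·95/600 = 40.5333
Stratum 2 (40–59): n = 688; a·d/n = 65·177/688 = 16.7224; b·c/n = 323·123/688 = 57.7456
Stratum 3 (≥ 60): n = 205; a·d/n = 19·43/205 = 3.9854; b·c/n = 126·17/205 = 10.4488
OR_MH = (9.9900 + 16.7224 + 3.9854) / (40.5333 + 57.7456 + 10.4488) = 30.6977 / 108.7278 = 0.28234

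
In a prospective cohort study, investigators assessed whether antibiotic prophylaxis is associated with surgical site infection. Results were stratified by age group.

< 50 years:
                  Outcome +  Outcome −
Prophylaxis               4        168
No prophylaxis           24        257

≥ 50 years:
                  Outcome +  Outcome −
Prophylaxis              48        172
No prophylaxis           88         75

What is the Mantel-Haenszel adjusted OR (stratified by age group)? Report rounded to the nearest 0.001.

OR_MH = Σ(aᵢdᵢ/nᵢ) / Σ(bᵢcᵢ/nᵢ), where nᵢ is the stratum total.
Stratum 1 (< 50 years): n = 453; a·d/n = 4·257/453 = 2.2693; b·c/n = 168·24/453 = 8.9007
Stratum 2 (≥ 50 years): n = 383; a·d/n = 48·75/383 = 9.3995; b·c/n = 172·88/383 = 39.5196
OR_MH = (2.2693 + 9.3995) / (8.9007 + 39.5196) = 11.6688 / 48.4202 = 0.24099

0.241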